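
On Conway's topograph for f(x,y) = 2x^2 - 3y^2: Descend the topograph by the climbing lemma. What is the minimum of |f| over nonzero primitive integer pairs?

descent: ρ → (-3,0,2)
descent: ρ → (2,4,-1)  [lands on river]
river: ρ → (-1,4,2)
closes: descent 2, river 2
min |a| on river = 1

1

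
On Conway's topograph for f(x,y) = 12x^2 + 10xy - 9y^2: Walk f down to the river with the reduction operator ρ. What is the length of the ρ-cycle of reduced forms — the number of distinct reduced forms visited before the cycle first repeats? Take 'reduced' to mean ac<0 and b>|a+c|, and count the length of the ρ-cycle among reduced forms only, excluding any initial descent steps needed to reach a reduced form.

D = 532, ⌊√D⌋ = 23
river: ρ → (-9,8,13)
river: ρ → (13,18,-4)
river: ρ → (-4,22,3)
river: ρ → (3,20,-11)
river: ρ → (-11,2,12)
river: ρ → (12,22,-1)
river: ρ → (-1,22,12)
river: ρ → (12,2,-11)
river: ρ → (-11,20,3)
river: ρ → (3,22,-4)
river: ρ → (-4,18,13)
river: ρ → (13,8,-9)
river: ρ → (-9,10,12)
river: ρ → (12,14,-7)
river: ρ → (-7,14,12)
river: ρ → (12,10,-9)
ρ-cycle length = 16 (tail of 0 descent steps not counted)

16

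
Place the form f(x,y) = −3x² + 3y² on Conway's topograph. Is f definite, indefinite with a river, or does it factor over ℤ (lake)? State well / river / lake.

D = b²−4ac = 0² − 4·(-3)·3 = 36
D = 6² is a perfect square ⇒ form factors over ℤ ⇒ lakes

lake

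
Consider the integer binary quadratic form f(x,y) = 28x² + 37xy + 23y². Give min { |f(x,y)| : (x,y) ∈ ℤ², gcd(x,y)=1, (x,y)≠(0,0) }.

translate: b→-19 (≡37 mod 56), so (28,37,23)→(28,-19,14)
flip: (28,-19,14)→(14,19,28)
translate: b→-9 (≡19 mod 28), so (14,19,28)→(14,-9,23)
reduced (well bottom): (14,-9,23) with a≤c, −a<b≤a
well minimum = a = 14

14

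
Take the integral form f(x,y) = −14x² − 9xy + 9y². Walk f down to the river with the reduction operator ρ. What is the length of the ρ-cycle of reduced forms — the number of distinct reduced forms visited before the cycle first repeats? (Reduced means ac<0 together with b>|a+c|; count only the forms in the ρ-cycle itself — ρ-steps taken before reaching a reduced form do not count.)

D = 585, ⌊√D⌋ = 24
descent: ρ → (9,9,-14)  [lands on river]
river: ρ → (-14,19,4)
river: ρ → (4,21,-9)
river: ρ → (-9,15,10)
river: ρ → (10,5,-14)
river: ρ → (-14,23,1)
river: ρ → (1,23,-14)
river: ρ → (-14,5,10)
river: ρ → (10,15,-9)
river: ρ → (-9,21,4)
river: ρ → (4,19,-14)
river: ρ → (-14,9,9)
ρ-cycle length = 12 (tail of 1 descent step not counted)

12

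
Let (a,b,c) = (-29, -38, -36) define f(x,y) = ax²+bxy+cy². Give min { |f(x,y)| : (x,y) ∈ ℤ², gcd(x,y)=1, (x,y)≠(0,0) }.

translate: b→-20 (≡38 mod 58), so (29,38,36)→(29,-20,27)
flip: (29,-20,27)→(27,20,29)
reduced (well bottom): (27,20,29) with a≤c, −a<b≤a
well minimum |f| = |-27| = 27 (negative-definite)

27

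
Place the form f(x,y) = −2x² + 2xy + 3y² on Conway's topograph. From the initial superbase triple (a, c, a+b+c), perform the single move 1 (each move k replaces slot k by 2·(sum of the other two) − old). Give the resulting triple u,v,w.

start (-2,3,3) = (f(1,0),f(0,1),f(1,1))
replace slot 1: 2·(3+3) − (-2) = 14 → (14,3,3)

14,3,3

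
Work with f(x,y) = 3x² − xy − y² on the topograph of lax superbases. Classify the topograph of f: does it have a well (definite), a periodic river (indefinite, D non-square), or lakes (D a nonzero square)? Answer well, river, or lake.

D = b²−4ac = (-1)² − 4·3·(-1) = 13
D > 0 non-square ⇒ indefinite ⇒ periodic river

river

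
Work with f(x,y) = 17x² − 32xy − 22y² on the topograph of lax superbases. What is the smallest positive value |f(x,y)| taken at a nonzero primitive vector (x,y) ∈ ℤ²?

descent: ρ → (-22,32,17)  [lands on river]
river: ρ → (17,36,-18)
river: ρ → (-18,36,17)
river: ρ → (17,32,-22)
river: ρ → (-22,12,27)
river: ρ → (27,42,-7)
river: ρ → (-7,42,27)
river: ρ → (27,12,-22)
closes: descent 1, river 8
min |a| on river = 7

7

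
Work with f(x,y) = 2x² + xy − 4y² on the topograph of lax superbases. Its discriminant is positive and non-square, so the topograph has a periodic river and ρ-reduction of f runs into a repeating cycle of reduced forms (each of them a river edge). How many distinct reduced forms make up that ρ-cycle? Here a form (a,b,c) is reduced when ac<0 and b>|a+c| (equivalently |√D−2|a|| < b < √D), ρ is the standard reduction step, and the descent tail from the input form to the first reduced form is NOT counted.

D = 33, ⌊√D⌋ = 5
descent: ρ → (-4,-1,2)
descent: ρ → (2,5,-1)  [lands on river]
river: ρ → (-1,5,2)
river: ρ → (2,3,-3)
river: ρ → (-3,3,2)
ρ-cycle length = 4 (tail of 2 descent steps not counted)

4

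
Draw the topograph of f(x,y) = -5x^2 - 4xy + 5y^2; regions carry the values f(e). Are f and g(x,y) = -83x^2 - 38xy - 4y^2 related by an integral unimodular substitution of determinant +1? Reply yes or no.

D₁ = 116, D₂ = 116
river cycle of f (length 10): (5, 4, -5), (-5, 6, 4), (4, 10, -1), (-1, 10, 4), (4, 6, -5), (-5, 4, 5), (5, 6, -4), (-4, 10, 1), (1, 10, -4), (-4, 6, 5)
river cycle of g (length 10): (-4, 6, 5), (5, 4, -5), (-5, 6, 4), (4, 10, -1), (-1, 10, 4), (4, 6, -5), (-5, 4, 5), (5, 6, -4), (-4, 10, 1), (1, 10, -4)
cycles coincide ⇒ equivalent

yes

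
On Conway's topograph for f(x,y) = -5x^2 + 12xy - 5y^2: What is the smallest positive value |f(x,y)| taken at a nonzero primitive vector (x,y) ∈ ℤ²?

descent: ρ → (-5,-2,2)
descent: ρ → (2,6,-1)  [lands on river]
river: ρ → (-1,6,2)
closes: descent 2, river 2
min |a| on river = 1

1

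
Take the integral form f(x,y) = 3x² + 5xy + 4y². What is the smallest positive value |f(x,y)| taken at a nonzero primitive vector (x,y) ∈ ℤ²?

translate: b→-1 (≡5 mod 6), so (3,5,4)→(3,-1,2)
flip: (3,-1,2)→(2,1,3)
reduced (well bottom): (2,1,3) with a≤c, −a<b≤a
well minimum = a = 2

2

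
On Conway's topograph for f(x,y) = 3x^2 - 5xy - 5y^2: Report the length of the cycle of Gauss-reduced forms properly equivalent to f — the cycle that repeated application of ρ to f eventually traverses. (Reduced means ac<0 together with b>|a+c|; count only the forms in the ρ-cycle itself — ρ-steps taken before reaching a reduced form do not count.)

D = 85, ⌊√D⌋ = 9
descent: ρ → (-5,5,3)  [lands on river]
river: ρ → (3,7,-3)
river: ρ → (-3,5,5)
river: ρ → (5,5,-3)
river: ρ → (-3,7,3)
river: ρ → (3,5,-5)
ρ-cycle length = 6 (tail of 1 descent step not counted)

6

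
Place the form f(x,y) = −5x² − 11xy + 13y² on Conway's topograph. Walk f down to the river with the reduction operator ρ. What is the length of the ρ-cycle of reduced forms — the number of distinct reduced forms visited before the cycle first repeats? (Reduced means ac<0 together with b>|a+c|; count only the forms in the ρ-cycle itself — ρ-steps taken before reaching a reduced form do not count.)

D = 381, ⌊√D⌋ = 19
descent: ρ → (13,11,-5)  [lands on river]
river: ρ → (-5,19,1)
river: ρ → (1,19,-5)
river: ρ → (-5,11,13)
river: ρ → (13,15,-3)
river: ρ → (-3,15,13)
ρ-cycle length = 6 (tail of 1 descent step not counted)

6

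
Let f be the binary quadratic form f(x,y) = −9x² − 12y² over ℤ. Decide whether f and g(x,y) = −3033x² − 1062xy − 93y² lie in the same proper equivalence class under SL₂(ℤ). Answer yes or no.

D₁ = -432, D₂ = -432
f is negative-definite; reduce −f:
−f: reduced (well bottom): (9,0,12) with a≤c, −a<b≤a
flip sign back: reduced form of f is (-9,0,-12)
g is negative-definite; reduce −g:
−g: flip: (3033,1062,93)→(93,-1062,3033)
−g: translate: b→54 (≡-1062 mod 186), so (93,-1062,3033)→(93,54,9)
−g: flip: (93,54,9)→(9,-54,93)
−g: translate: b→0 (≡-54 mod 18), so (9,-54,93)→(9,0,12)
−g: reduced (well bottom): (9,0,12) with a≤c, −a<b≤a
flip sign back: reduced form of g is (-9,0,-12)
reduced forms (-9, 0, -12) vs (-9, 0, -12) ⇒ equivalent

yes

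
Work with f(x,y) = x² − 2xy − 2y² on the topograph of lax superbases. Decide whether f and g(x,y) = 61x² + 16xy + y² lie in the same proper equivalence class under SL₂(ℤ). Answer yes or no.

D₁ = 12, D₂ = 12
river cycle of f (length 2): (-2, 2, 1), (1, 2, -2)
river cycle of g (length 2): (1, 2, -2), (-2, 2, 1)
cycles coincide ⇒ equivalent

yes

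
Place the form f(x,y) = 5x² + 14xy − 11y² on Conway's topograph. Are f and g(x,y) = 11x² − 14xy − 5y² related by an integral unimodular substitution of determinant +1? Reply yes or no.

D₁ = 416, D₂ = 416
river cycle of f (length 6): (-11, 8, 8), (8, 8, -11), (-11, 14, 5), (5, 16, -8), (-8, 16, 5), (5, 14, -11)
river cycle of g (length 6): (-5, 14, 11), (11, 8, -8), (-8, 8, 11), (11, 14, -5), (-5, 16, 8), (8, 16, -5)
cycles differ ⇒ inequivalent

no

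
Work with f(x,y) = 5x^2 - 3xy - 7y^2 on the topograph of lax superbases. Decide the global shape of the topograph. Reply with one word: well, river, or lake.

D = b²−4ac = (-3)² − 4·5·(-7) = 149
D > 0 non-square ⇒ indefinite ⇒ periodic river

river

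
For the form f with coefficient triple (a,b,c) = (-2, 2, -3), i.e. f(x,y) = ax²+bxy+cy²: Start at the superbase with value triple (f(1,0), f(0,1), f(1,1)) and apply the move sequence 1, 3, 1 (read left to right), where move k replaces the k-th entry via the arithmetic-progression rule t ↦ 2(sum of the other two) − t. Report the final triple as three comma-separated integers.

start (-2,-3,-3) = (f(1,0),f(0,1),f(1,1))
replace slot 1: 2·((-3)+(-3)) − (-2) = -10 → (-10,-3,-3)
replace slot 3: 2·((-10)+(-3)) − (-3) = -23 → (-10,-3,-23)
replace slot 1: 2·((-3)+(-23)) − (-10) = -42 → (-42,-3,-23)

-42,-3,-23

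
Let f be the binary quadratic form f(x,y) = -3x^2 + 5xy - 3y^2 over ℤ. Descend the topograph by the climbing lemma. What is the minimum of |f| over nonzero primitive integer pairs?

translate: b→1 (≡-5 mod 6), so (3,-5,3)→(3,1,1)
flip: (3,1,1)→(1,-1,3)
translate: b→1 (≡-1 mod 2), so (1,-1,3)→(1,1,3)
reduced (well bottom): (1,1,3) with a≤c, −a<b≤a
well minimum |f| = |-1| = 1 (negative-definite)

1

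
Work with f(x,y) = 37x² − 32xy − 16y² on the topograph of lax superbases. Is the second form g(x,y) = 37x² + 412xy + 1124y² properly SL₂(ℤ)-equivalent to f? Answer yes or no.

D₁ = 3392, D₂ = 3392
river cycle of f (length 14): (-16, 32, 37), (37, 42, -11), (-11, 46, 29), (29, 12, -28), (-28, 44, 13), (13, 34, -43), (-43, 52, 4), (4, 52, -43), (-43, 34, 13), (13, 44, -28), … (4 more)
river cycle of g (length 14): (37, 42, -11), (-11, 46, 29), (29, 12, -28), (-28, 44, 13), (13, 34, -43), (-43, 52, 4), (4, 52, -43), (-43, 34, 13), (13, 44, -28), (-28, 12, 29), … (4 more)
cycles coincide ⇒ equivalent

yes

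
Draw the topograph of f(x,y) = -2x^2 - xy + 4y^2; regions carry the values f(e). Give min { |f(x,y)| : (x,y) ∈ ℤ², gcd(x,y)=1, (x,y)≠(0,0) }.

descent: ρ → (4,1,-2)
descent: ρ → (-2,3,3)  [lands on river]
river: ρ → (3,3,-2)
river: ρ → (-2,5,1)
river: ρ → (1,5,-2)
closes: descent 2, river 4
min |a| on river = 1

1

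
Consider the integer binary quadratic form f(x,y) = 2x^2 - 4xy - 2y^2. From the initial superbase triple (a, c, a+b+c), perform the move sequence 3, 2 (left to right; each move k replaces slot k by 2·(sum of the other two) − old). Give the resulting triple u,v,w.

start (2,-2,-4) = (f(1,0),f(0,1),f(1,1))
replace slot 3: 2·(2+(-2)) − (-4) = 4 → (2,-2,4)
replace slot 2: 2·(2+4) − (-2) = 14 → (2,14,4)

2,14,4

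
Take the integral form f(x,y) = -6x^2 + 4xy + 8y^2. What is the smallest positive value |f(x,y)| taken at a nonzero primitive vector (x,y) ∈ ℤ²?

river: ρ → (8,12,-2)
river: ρ → (-2,12,8)
river: ρ → (8,4,-6)
river: ρ → (-6,8,6)
river: ρ → (6,4,-8)
river: ρ → (-8,12,2)
river: ρ → (2,12,-8)
river: ρ → (-8,4,6)
river: ρ → (6,8,-6)
river: ρ → (-6,4,8)
closes: descent 0, river 10
min |a| on river = 2

2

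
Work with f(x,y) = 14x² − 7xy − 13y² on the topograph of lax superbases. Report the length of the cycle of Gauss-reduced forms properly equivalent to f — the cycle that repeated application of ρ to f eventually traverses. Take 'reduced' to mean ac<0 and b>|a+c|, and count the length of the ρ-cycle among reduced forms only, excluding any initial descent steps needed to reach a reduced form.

D = 777, ⌊√D⌋ = 27
descent: ρ → (-13,7,14)  [lands on river]
river: ρ → (14,21,-6)
river: ρ → (-6,27,2)
river: ρ → (2,25,-19)
river: ρ → (-19,13,8)
river: ρ → (8,19,-13)
ρ-cycle length = 6 (tail of 1 descent step not counted)

6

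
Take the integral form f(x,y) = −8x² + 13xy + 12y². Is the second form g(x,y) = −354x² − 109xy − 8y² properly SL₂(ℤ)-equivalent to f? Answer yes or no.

D₁ = 553, D₂ = 553
river cycle of f (length 26): (12, 11, -9), (-9, 7, 14), (14, 21, -2), (-2, 23, 3), (3, 19, -16), (-16, 13, 6), (6, 23, -1), (-1, 23, 6), (6, 13, -16), (-16, 19, 3), … (16 more)
river cycle of g (length 26): (-8, 13, 12), (12, 11, -9), (-9, 7, 14), (14, 21, -2), (-2, 23, 3), (3, 19, -16), (-16, 13, 6), (6, 23, -1), (-1, 23, 6), (6, 13, -16), … (16 more)
cycles coincide ⇒ equivalent

yes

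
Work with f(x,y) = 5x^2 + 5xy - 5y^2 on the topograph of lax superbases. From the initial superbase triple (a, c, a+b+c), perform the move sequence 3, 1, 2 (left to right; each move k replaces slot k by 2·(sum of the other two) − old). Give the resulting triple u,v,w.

start (5,-5,5) = (f(1,0),f(0,1),f(1,1))
replace slot 3: 2·(5+(-5)) − 5 = -5 → (5,-5,-5)
replace slot 1: 2·((-5)+(-5)) − 5 = -25 → (-25,-5,-5)
replace slot 2: 2·((-25)+(-5)) − (-5) = -55 → (-25,-55,-5)

-25,-55,-5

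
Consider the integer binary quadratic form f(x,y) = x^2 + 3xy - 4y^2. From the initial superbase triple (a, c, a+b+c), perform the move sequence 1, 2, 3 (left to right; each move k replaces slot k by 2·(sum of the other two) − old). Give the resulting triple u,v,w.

start (1,-4,0) = (f(1,0),f(0,1),f(1,1))
replace slot 1: 2·((-4)+0) − 1 = -9 → (-9,-4,0)
replace slot 2: 2·((-9)+0) − (-4) = -14 → (-9,-14,0)
replace slot 3: 2·((-9)+(-14)) − 0 = -46 → (-9,-14,-46)

-9,-14,-46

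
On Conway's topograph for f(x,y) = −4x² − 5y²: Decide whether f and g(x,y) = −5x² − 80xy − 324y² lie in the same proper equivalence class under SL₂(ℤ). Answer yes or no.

D₁ = -80, D₂ = -80
f is negative-definite; reduce −f:
−f: reduced (well bottom): (4,0,5) with a≤c, −a<b≤a
flip sign back: reduced form of f is (-4,0,-5)
g is negative-definite; reduce −g:
−g: translate: b→0 (≡80 mod 10), so (5,80,324)→(5,0,4)
−g: flip: (5,0,4)→(4,0,5)
−g: reduced (well bottom): (4,0,5) with a≤c, −a<b≤a
flip sign back: reduced form of g is (-4,0,-5)
reduced forms (-4, 0, -5) vs (-4, 0, -5) ⇒ equivalent

yes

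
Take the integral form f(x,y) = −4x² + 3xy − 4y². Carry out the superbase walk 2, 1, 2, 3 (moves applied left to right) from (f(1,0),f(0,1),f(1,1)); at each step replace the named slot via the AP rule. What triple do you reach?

start (-4,-4,-5) = (f(1,0),f(0,1),f(1,1))
replace slot 2: 2·((-4)+(-5)) − (-4) = -14 → (-4,-14,-5)
replace slot 1: 2·((-14)+(-5)) − (-4) = -34 → (-34,-14,-5)
replace slot 2: 2·((-34)+(-5)) − (-14) = -64 → (-34,-64,-5)
replace slot 3: 2·((-34)+(-64)) − (-5) = -191 → (-34,-64,-191)

-34,-64,-191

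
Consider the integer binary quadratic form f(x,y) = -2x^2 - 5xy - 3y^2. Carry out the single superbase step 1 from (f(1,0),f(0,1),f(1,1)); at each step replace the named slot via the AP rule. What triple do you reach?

start (-2,-3,-10) = (f(1,0),f(0,1),f(1,1))
replace slot 1: 2·((-3)+(-10)) − (-2) = -24 → (-24,-3,-10)

-24,-3,-10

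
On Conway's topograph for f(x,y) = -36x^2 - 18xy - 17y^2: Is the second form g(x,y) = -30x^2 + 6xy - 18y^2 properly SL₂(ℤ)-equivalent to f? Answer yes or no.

D₁ = -2124, D₂ = -2124
f is negative-definite; reduce −f:
−f: flip: (36,18,17)→(17,-18,36)
−f: translate: b→16 (≡-18 mod 34), so (17,-18,36)→(17,16,35)
−f: reduced (well bottom): (17,16,35) with a≤c, −a<b≤a
flip sign back: reduced form of f is (-17,-16,-35)
g is negative-definite; reduce −g:
−g: flip: (30,-6,18)→(18,6,30)
−g: reduced (well bottom): (18,6,30) with a≤c, −a<b≤a
flip sign back: reduced form of g is (-18,-6,-30)
reduced forms (-17, -16, -35) vs (-18, -6, -30) ⇒ inequivalent

no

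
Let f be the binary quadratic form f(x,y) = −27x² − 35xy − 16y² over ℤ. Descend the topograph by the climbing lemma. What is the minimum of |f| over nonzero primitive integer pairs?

translate: b→-19 (≡35 mod 54), so (27,35,16)→(27,-19,8)
flip: (27,-19,8)→(8,19,27)
translate: b→3 (≡19 mod 16), so (8,19,27)→(8,3,16)
reduced (well bottom): (8,3,16) with a≤c, −a<b≤a
well minimum |f| = |-8| = 8 (negative-definite)

8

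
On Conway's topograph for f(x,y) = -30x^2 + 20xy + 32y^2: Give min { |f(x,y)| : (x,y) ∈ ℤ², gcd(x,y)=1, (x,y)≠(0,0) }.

river: ρ → (32,44,-18)
river: ρ → (-18,64,2)
river: ρ → (2,64,-18)
river: ρ → (-18,44,32)
river: ρ → (32,20,-30)
river: ρ → (-30,40,22)
river: ρ → (22,48,-22)
river: ρ → (-22,40,30)
river: ρ → (30,20,-32)
river: ρ → (-32,44,18)
river: ρ → (18,64,-2)
river: ρ → (-2,64,18)
river: ρ → (18,44,-32)
river: ρ → (-32,20,30)
river: ρ → (30,40,-22)
river: ρ → (-22,48,22)
river: ρ → (22,40,-30)
river: ρ → (-30,20,32)
closes: descent 0, river 18
min |a| on river = 2

2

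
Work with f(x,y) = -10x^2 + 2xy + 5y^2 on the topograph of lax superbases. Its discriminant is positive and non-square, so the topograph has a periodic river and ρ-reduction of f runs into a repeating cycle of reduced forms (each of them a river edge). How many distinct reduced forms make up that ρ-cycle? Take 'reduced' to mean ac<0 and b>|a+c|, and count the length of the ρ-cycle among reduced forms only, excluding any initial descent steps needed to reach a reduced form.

D = 204, ⌊√D⌋ = 14
descent: ρ → (5,8,-7)  [lands on river]
river: ρ → (-7,6,6)
river: ρ → (6,6,-7)
river: ρ → (-7,8,5)
river: ρ → (5,12,-3)
river: ρ → (-3,12,5)
ρ-cycle length = 6 (tail of 1 descent step not counted)

6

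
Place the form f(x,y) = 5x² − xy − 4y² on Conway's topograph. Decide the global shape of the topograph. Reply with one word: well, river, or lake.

D = b²−4ac = (-1)² − 4·5·(-4) = 81
D = 9² is a perfect square ⇒ form factors over ℤ ⇒ lakes

lake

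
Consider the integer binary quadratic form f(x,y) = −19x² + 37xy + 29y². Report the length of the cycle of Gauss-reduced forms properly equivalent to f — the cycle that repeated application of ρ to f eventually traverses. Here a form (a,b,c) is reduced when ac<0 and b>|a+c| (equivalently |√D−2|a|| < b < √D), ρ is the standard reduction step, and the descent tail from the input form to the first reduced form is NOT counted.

D = 3573, ⌊√D⌋ = 59
river: ρ → (29,21,-27)
river: ρ → (-27,33,23)
river: ρ → (23,59,-1)
river: ρ → (-1,59,23)
river: ρ → (23,33,-27)
river: ρ → (-27,21,29)
river: ρ → (29,37,-19)
river: ρ → (-19,39,27)
river: ρ → (27,15,-31)
river: ρ → (-31,47,11)
river: ρ → (11,41,-43)
river: ρ → (-43,45,9)
river: ρ → (9,45,-43)
river: ρ → (-43,41,11)
river: ρ → (11,47,-31)
river: ρ → (-31,15,27)
river: ρ → (27,39,-19)
river: ρ → (-19,37,29)
ρ-cycle length = 18 (tail of 0 descent steps not counted)

18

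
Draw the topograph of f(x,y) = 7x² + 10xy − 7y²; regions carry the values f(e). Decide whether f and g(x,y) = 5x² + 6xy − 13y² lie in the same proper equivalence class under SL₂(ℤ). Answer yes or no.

D₁ = 296, D₂ = 296
river cycle of f (length 10): (-7, 4, 10), (10, 16, -1), (-1, 16, 10), (10, 4, -7), (-7, 10, 7), (7, 4, -10), (-10, 16, 1), (1, 16, -10), (-10, 4, 7), (7, 10, -7)
river cycle of g (length 6): (5, 16, -2), (-2, 16, 5), (5, 14, -5), (-5, 16, 2), (2, 16, -5), (-5, 14, 5)
cycles differ ⇒ inequivalent

no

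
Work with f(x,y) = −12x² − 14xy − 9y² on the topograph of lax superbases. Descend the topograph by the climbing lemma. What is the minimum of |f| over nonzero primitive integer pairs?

translate: b→-10 (≡14 mod 24), so (12,14,9)→(12,-10,7)
flip: (12,-10,7)→(7,10,12)
translate: b→-4 (≡10 mod 14), so (7,10,12)→(7,-4,9)
reduced (well bottom): (7,-4,9) with a≤c, −a<b≤a
well minimum |f| = |-7| = 7 (negative-definite)

7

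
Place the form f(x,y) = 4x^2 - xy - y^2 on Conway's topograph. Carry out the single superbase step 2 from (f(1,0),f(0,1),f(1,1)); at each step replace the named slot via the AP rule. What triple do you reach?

start (4,-1,2) = (f(1,0),f(0,1),f(1,1))
replace slot 2: 2·(4+2) − (-1) = 13 → (4,13,2)

4,13,2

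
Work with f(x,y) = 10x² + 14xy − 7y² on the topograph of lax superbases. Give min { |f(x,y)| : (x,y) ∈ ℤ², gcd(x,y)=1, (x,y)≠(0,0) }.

river: ρ → (-7,14,10)
river: ρ → (10,6,-11)
river: ρ → (-11,16,5)
river: ρ → (5,14,-14)
river: ρ → (-14,14,5)
river: ρ → (5,16,-11)
river: ρ → (-11,6,10)
river: ρ → (10,14,-7)
closes: descent 0, river 8
min |a| on river = 5

5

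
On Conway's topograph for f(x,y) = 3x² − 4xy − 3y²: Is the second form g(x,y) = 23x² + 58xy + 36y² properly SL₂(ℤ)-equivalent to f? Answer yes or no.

D₁ = 52, D₂ = 52
river cycle of f (length 10): (-3, 4, 3), (3, 2, -4), (-4, 6, 1), (1, 6, -4), (-4, 2, 3), (3, 4, -3), (-3, 2, 4), (4, 6, -1), (-1, 6, 4), (4, 2, -3)
river cycle of g (length 10): (1, 6, -4), (-4, 2, 3), (3, 4, -3), (-3, 2, 4), (4, 6, -1), (-1, 6, 4), (4, 2, -3), (-3, 4, 3), (3, 2, -4), (-4, 6, 1)
cycles coincide ⇒ equivalent

yes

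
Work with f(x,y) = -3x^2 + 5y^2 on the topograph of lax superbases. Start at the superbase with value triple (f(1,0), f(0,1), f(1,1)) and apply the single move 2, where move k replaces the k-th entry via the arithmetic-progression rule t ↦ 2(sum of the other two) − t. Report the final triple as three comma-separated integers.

start (-3,5,2) = (f(1,0),f(0,1),f(1,1))
replace slot 2: 2·((-3)+2) − 5 = -7 → (-3,-7,2)

-3,-7,2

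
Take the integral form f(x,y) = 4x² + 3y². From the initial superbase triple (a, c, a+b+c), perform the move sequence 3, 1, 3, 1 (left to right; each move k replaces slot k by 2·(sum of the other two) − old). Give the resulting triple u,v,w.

start (4,3,7) = (f(1,0),f(0,1),f(1,1))
replace slot 3: 2·(4+3) − 7 = 7 → (4,3,7)
replace slot 1: 2·(3+7) − 4 = 16 → (16,3,7)
replace slot 3: 2·(16+3) − 7 = 31 → (16,3,31)
replace slot 1: 2·(3+31) − 16 = 52 → (52,3,31)

52,3,31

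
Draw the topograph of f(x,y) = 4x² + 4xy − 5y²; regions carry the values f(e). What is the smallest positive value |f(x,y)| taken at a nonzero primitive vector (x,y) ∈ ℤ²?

river: ρ → (-5,6,3)
river: ρ → (3,6,-5)
river: ρ → (-5,4,4)
river: ρ → (4,4,-5)
closes: descent 0, river 4
min |a| on river = 3

3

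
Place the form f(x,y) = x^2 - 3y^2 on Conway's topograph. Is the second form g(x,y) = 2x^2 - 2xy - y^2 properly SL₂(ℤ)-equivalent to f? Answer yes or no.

D₁ = 12, D₂ = 12
river cycle of f (length 2): (1, 2, -2), (-2, 2, 1)
river cycle of g (length 2): (-1, 2, 2), (2, 2, -1)
cycles differ ⇒ inequivalent

no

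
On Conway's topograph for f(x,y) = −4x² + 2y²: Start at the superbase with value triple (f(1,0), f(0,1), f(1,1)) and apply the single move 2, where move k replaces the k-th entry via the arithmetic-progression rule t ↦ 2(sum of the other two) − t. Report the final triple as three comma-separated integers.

start (-4,2,-2) = (f(1,0),f(0,1),f(1,1))
replace slot 2: 2·((-4)+(-2)) − 2 = -14 → (-4,-14,-2)

-4,-14,-2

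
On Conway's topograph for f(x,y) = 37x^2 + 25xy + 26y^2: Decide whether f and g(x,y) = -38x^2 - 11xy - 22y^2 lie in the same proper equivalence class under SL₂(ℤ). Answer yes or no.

D₁ = -3223, D₂ = -3223
f: flip: (37,25,26)→(26,-25,37)
f: reduced (well bottom): (26,-25,37) with a≤c, −a<b≤a
g is negative-definite; reduce −g:
−g: flip: (38,11,22)→(22,-11,38)
−g: reduced (well bottom): (22,-11,38) with a≤c, −a<b≤a
flip sign back: reduced form of g is (-22,11,-38)
reduced forms (26, -25, 37) vs (-22, 11, -38) ⇒ inequivalent

no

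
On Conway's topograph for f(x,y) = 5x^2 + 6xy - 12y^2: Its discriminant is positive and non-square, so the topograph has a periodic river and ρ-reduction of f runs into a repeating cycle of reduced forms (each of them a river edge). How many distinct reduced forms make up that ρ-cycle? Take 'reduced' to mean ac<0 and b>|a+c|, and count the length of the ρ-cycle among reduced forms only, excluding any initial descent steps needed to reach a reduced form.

D = 276, ⌊√D⌋ = 16
descent: ρ → (-12,-6,5)
descent: ρ → (5,16,-1)  [lands on river]
river: ρ → (-1,16,5)
river: ρ → (5,14,-4)
river: ρ → (-4,10,11)
river: ρ → (11,12,-3)
river: ρ → (-3,12,11)
river: ρ → (11,10,-4)
river: ρ → (-4,14,5)
ρ-cycle length = 8 (tail of 2 descent steps not counted)

8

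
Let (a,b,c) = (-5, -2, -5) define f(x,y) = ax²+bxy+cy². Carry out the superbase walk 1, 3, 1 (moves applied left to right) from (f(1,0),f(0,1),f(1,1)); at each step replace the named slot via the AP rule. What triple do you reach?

start (-5,-5,-12) = (f(1,0),f(0,1),f(1,1))
replace slot 1: 2·((-5)+(-12)) − (-5) = -29 → (-29,-5,-12)
replace slot 3: 2·((-29)+(-5)) − (-12) = -56 → (-29,-5,-56)
replace slot 1: 2·((-5)+(-56)) − (-29) = -93 → (-93,-5,-56)

-93,-5,-56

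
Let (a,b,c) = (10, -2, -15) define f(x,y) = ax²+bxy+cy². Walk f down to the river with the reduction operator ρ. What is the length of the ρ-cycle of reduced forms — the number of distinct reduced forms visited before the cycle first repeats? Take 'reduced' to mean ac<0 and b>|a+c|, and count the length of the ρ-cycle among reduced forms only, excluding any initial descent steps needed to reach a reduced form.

D = 604, ⌊√D⌋ = 24
descent: ρ → (-15,2,10)
descent: ρ → (10,18,-7)  [lands on river]
river: ρ → (-7,24,1)
river: ρ → (1,24,-7)
river: ρ → (-7,18,10)
river: ρ → (10,22,-3)
river: ρ → (-3,20,17)
river: ρ → (17,14,-6)
river: ρ → (-6,22,5)
river: ρ → (5,18,-14)
river: ρ → (-14,10,9)
river: ρ → (9,8,-15)
river: ρ → (-15,22,2)
river: ρ → (2,22,-15)
river: ρ → (-15,8,9)
river: ρ → (9,10,-14)
river: ρ → (-14,18,5)
river: ρ → (5,22,-6)
river: ρ → (-6,14,17)
river: ρ → (17,20,-3)
river: ρ → (-3,22,10)
ρ-cycle length = 20 (tail of 2 descent steps not counted)

20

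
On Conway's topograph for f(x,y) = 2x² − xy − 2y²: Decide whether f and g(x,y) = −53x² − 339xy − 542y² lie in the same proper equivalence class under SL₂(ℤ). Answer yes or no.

D₁ = 17, D₂ = 17
river cycle of f (length 6): (-2, 1, 2), (2, 3, -1), (-1, 3, 2), (2, 1, -2), (-2, 3, 1), (1, 3, -2)
river cycle of g (length 6): (-2, 1, 2), (2, 3, -1), (-1, 3, 2), (2, 1, -2), (-2, 3, 1), (1, 3, -2)
cycles coincide ⇒ equivalent

yes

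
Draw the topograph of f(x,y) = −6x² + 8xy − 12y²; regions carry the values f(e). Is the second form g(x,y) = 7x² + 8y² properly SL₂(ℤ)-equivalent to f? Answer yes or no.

D₁ = -224, D₂ = -224
f is negative-definite; reduce −f:
−f: translate: b→4 (≡-8 mod 12), so (6,-8,12)→(6,4,10)
−f: reduced (well bottom): (6,4,10) with a≤c, −a<b≤a
flip sign back: reduced form of f is (-6,-4,-10)
g: reduced (well bottom): (7,0,8) with a≤c, −a<b≤a
reduced forms (-6, -4, -10) vs (7, 0, 8) ⇒ inequivalent

no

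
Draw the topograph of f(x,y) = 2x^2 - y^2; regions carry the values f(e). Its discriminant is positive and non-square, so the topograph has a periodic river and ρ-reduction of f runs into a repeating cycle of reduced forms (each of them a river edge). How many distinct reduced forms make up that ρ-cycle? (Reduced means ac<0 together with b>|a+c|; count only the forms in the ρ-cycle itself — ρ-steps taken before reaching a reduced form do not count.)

D = 8, ⌊√D⌋ = 2
descent: ρ → (-1,2,1)  [lands on river]
river: ρ → (1,2,-1)
ρ-cycle length = 2 (tail of 1 descent step not counted)

2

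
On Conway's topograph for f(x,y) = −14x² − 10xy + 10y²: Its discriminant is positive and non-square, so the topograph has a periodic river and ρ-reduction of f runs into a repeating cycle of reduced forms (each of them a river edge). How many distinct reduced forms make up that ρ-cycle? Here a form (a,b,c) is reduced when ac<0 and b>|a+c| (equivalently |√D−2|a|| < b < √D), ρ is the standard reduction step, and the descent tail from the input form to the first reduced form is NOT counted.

D = 660, ⌊√D⌋ = 25
descent: ρ → (10,10,-14)  [lands on river]
river: ρ → (-14,18,6)
river: ρ → (6,18,-14)
river: ρ → (-14,10,10)
ρ-cycle length = 4 (tail of 1 descent step not counted)

4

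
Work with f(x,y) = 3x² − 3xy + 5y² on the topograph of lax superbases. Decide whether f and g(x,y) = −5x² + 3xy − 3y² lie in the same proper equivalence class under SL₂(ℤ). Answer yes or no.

D₁ = -51, D₂ = -51
f: translate: b→3 (≡-3 mod 6), so (3,-3,5)→(3,3,5)
f: reduced (well bottom): (3,3,5) with a≤c, −a<b≤a
g is negative-definite; reduce −g:
−g: flip: (5,-3,3)→(3,3,5)
−g: reduced (well bottom): (3,3,5) with a≤c, −a<b≤a
flip sign back: reduced form of g is (-3,-3,-5)
reduced forms (3, 3, 5) vs (-3, -3, -5) ⇒ inequivalent

no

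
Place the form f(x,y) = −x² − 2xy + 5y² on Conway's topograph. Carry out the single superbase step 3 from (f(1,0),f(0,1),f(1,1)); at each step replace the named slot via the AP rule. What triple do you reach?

start (-1,5,2) = (f(1,0),f(0,1),f(1,1))
replace slot 3: 2·((-1)+5) − 2 = 6 → (-1,5,6)

-1,5,6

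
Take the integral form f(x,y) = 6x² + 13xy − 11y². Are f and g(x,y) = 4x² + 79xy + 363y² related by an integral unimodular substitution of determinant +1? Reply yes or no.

D₁ = 433, D₂ = 433
river cycle of f (length 46): (-11, 9, 8), (8, 7, -12), (-12, 17, 3), (3, 19, -6), (-6, 17, 6), (6, 19, -3), (-3, 17, 12), (12, 7, -8), (-8, 9, 11), (11, 13, -6), … (36 more)
river cycle of g (length 46): (4, 15, -13), (-13, 11, 6), (6, 13, -11), (-11, 9, 8), (8, 7, -12), (-12, 17, 3), (3, 19, -6), (-6, 17, 6), (6, 19, -3), (-3, 17, 12), … (36 more)
cycles coincide ⇒ equivalent

yes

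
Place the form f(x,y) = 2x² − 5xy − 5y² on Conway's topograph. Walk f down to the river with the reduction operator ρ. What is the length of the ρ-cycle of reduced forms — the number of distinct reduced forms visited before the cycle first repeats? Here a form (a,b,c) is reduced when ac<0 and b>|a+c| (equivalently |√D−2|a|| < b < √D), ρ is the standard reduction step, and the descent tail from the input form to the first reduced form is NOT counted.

D = 65, ⌊√D⌋ = 8
descent: ρ → (-5,5,2)  [lands on river]
river: ρ → (2,7,-2)
river: ρ → (-2,5,5)
river: ρ → (5,5,-2)
river: ρ → (-2,7,2)
river: ρ → (2,5,-5)
ρ-cycle length = 6 (tail of 1 descent step not counted)

6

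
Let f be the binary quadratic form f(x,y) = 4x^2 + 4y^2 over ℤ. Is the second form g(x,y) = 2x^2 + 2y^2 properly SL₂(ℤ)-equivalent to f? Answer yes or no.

D₁ = -64, D₂ = -16
discriminants differ ⇒ not SL₂(ℤ)-equivalent

no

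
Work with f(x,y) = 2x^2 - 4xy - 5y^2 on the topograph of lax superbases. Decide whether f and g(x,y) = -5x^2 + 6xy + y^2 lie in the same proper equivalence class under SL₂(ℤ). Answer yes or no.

D₁ = 56, D₂ = 56
river cycle of f (length 4): (-5, 4, 2), (2, 4, -5), (-5, 6, 1), (1, 6, -5)
river cycle of g (length 4): (1, 6, -5), (-5, 4, 2), (2, 4, -5), (-5, 6, 1)
cycles coincide ⇒ equivalent

yes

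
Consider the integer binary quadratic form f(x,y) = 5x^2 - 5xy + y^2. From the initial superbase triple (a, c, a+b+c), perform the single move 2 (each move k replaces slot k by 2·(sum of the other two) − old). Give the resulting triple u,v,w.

start (5,1,1) = (f(1,0),f(0,1),f(1,1))
replace slot 2: 2·(5+1) − 1 = 11 → (5,11,1)

5,11,1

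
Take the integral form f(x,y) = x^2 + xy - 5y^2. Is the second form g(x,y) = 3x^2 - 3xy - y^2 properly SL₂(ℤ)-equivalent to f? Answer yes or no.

D₁ = 21, D₂ = 21
river cycle of f (length 2): (1, 3, -3), (-3, 3, 1)
river cycle of g (length 2): (-1, 3, 3), (3, 3, -1)
cycles differ ⇒ inequivalent

no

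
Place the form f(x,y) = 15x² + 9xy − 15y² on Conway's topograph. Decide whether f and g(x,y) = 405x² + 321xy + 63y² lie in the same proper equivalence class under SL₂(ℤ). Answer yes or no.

D₁ = 981, D₂ = 981
river cycle of f (length 14): (-15, 21, 9), (9, 15, -21), (-21, 27, 3), (3, 27, -21), (-21, 15, 9), (9, 21, -15), (-15, 9, 15), (15, 21, -9), (-9, 15, 21), (21, 27, -3), … (4 more)
river cycle of g (length 14): (9, 15, -21), (-21, 27, 3), (3, 27, -21), (-21, 15, 9), (9, 21, -15), (-15, 9, 15), (15, 21, -9), (-9, 15, 21), (21, 27, -3), (-3, 27, 21), … (4 more)
cycles coincide ⇒ equivalent

yes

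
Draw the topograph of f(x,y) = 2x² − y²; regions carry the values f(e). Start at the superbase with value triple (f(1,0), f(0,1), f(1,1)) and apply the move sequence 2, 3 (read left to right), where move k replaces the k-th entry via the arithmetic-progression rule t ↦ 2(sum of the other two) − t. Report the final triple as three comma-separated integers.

start (2,-1,1) = (f(1,0),f(0,1),f(1,1))
replace slot 2: 2·(2+1) − (-1) = 7 → (2,7,1)
replace slot 3: 2·(2+7) − 1 = 17 → (2,7,17)

2,7,17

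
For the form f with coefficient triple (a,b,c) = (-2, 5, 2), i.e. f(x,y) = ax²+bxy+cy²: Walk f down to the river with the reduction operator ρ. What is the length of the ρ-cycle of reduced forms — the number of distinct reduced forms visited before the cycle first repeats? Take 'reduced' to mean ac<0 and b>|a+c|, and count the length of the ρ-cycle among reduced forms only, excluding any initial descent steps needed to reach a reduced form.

D = 41, ⌊√D⌋ = 6
river: ρ → (2,3,-4)
river: ρ → (-4,5,1)
river: ρ → (1,5,-4)
river: ρ → (-4,3,2)
river: ρ → (2,5,-2)
river: ρ → (-2,3,4)
river: ρ → (4,5,-1)
river: ρ → (-1,5,4)
river: ρ → (4,3,-2)
river: ρ → (-2,5,2)
ρ-cycle length = 10 (tail of 0 descent steps not counted)

10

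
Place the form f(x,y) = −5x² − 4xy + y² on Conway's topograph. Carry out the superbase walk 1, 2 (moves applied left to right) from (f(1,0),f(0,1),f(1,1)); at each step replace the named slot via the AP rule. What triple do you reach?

start (-5,1,-8) = (f(1,0),f(0,1),f(1,1))
replace slot 1: 2·(1+(-8)) − (-5) = -9 → (-9,1,-8)
replace slot 2: 2·((-9)+(-8)) − 1 = -35 → (-9,-35,-8)

-9,-35,-8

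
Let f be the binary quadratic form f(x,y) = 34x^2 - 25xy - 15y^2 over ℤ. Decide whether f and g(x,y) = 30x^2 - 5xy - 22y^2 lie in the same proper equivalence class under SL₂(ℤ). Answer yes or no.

D₁ = 2665, D₂ = 2665
river cycle of f (length 38): (-15, 25, 34), (34, 43, -6), (-6, 41, 41), (41, 41, -6), (-6, 43, 34), (34, 25, -15), (-15, 35, 24), (24, 13, -26), (-26, 39, 11), (11, 49, -6), … (28 more)
river cycle of g (length 38): (-22, 49, 3), (3, 47, -38), (-38, 29, 12), (12, 43, -17), (-17, 25, 30), (30, 35, -12), (-12, 37, 27), (27, 17, -22), (-22, 27, 22), (22, 17, -27), … (28 more)
cycles differ ⇒ inequivalent

no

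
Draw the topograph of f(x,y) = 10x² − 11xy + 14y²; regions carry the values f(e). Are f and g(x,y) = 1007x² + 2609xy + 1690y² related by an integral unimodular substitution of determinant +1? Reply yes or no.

D₁ = -439, D₂ = -439
f: translate: b→9 (≡-11 mod 20), so (10,-11,14)→(10,9,13)
f: reduced (well bottom): (10,9,13) with a≤c, −a<b≤a
g: translate: b→595 (≡2609 mod 2014), so (1007,2609,1690)→(1007,595,88)
g: flip: (1007,595,88)→(88,-595,1007)
g: translate: b→-67 (≡-595 mod 176), so (88,-595,1007)→(88,-67,14)
g: flip: (88,-67,14)→(14,67,88)
g: translate: b→11 (≡67 mod 28), so (14,67,88)→(14,11,10)
g: flip: (14,11,10)→(10,-11,14)
g: translate: b→9 (≡-11 mod 20), so (10,-11,14)→(10,9,13)
g: reduced (well bottom): (10,9,13) with a≤c, −a<b≤a
reduced forms (10, 9, 13) vs (10, 9, 13) ⇒ equivalent

yes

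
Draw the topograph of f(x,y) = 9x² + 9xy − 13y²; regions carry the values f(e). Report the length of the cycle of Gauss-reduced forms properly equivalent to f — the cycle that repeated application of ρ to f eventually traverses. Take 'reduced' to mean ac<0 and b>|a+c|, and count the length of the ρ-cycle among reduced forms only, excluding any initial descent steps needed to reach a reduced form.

D = 549, ⌊√D⌋ = 23
river: ρ → (-13,17,5)
river: ρ → (5,23,-1)
river: ρ → (-1,23,5)
river: ρ → (5,17,-13)
river: ρ → (-13,9,9)
river: ρ → (9,9,-13)
ρ-cycle length = 6 (tail of 0 descent steps not counted)

6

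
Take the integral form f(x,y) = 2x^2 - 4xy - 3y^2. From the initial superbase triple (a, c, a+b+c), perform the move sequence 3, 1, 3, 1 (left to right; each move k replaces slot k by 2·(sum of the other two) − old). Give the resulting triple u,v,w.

start (2,-3,-5) = (f(1,0),f(0,1),f(1,1))
replace slot 3: 2·(2+(-3)) − (-5) = 3 → (2,-3,3)
replace slot 1: 2·((-3)+3) − 2 = -2 → (-2,-3,3)
replace slot 3: 2·((-2)+(-3)) − 3 = -13 → (-2,-3,-13)
replace slot 1: 2·((-3)+(-13)) − (-2) = -30 → (-30,-3,-13)

-30,-3,-13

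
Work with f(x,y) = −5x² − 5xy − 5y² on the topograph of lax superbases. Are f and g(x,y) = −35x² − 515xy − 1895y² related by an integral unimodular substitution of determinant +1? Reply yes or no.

D₁ = -75, D₂ = -75
f is negative-definite; reduce −f:
−f: reduced (well bottom): (5,5,5) with a≤c, −a<b≤a
flip sign back: reduced form of f is (-5,-5,-5)
g is negative-definite; reduce −g:
−g: translate: b→25 (≡515 mod 70), so (35,515,1895)→(35,25,5)
−g: flip: (35,25,5)→(5,-25,35)
−g: translate: b→5 (≡-25 mod 10), so (5,-25,35)→(5,5,5)
−g: reduced (well bottom): (5,5,5) with a≤c, −a<b≤a
flip sign back: reduced form of g is (-5,-5,-5)
reduced forms (-5, -5, -5) vs (-5, -5, -5) ⇒ equivalent

yes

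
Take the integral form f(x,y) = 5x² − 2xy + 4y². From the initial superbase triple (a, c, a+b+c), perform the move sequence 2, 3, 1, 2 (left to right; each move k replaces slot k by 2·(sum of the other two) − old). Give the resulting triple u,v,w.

start (5,4,7) = (f(1,0),f(0,1),f(1,1))
replace slot 2: 2·(5+7) − 4 = 20 → (5,20,7)
replace slot 3: 2·(5+20) − 7 = 43 → (5,20,43)
replace slot 1: 2·(20+43) − 5 = 121 → (121,20,43)
replace slot 2: 2·(121+43) − 20 = 308 → (121,308,43)

121,308,43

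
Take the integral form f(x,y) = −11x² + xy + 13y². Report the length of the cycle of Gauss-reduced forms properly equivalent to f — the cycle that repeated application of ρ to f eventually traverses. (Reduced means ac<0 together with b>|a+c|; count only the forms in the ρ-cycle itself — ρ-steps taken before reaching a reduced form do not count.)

D = 573, ⌊√D⌋ = 23
descent: ρ → (13,-1,-11)
descent: ρ → (-11,23,1)  [lands on river]
river: ρ → (1,23,-11)
river: ρ → (-11,21,3)
river: ρ → (3,21,-11)
ρ-cycle length = 4 (tail of 2 descent steps not counted)

4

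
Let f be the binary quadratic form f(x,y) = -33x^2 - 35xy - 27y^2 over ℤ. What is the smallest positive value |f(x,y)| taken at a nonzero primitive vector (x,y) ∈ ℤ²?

translate: b→-31 (≡35 mod 66), so (33,35,27)→(33,-31,25)
flip: (33,-31,25)→(25,31,33)
translate: b→-19 (≡31 mod 50), so (25,31,33)→(25,-19,27)
reduced (well bottom): (25,-19,27) with a≤c, −a<b≤a
well minimum |f| = |-25| = 25 (negative-definite)

25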